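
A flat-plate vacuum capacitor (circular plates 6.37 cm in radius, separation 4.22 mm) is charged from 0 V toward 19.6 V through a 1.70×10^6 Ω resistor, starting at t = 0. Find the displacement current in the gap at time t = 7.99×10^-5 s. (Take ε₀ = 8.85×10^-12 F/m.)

1.99×10^-6 A

C = ε₀A/d = (8.85×10^-12)(0.01275)/(4.22×10^-3) = 2.674×10^-11 F and τ = RC = 4.546×10^-5 s. I_d in the gap equals the RC charging current.
I_d(t) = (V₀/R) e^(−t/τ) = 1.153×10^-5 · e^(−1.758) = 1.99×10^-6 A.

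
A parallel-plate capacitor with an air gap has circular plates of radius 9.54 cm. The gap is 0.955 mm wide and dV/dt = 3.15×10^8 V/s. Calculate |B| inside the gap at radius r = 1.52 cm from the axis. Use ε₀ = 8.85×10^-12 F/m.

dE/dt = (dV/dt)/d = 3.298×10^11 V/(m·s); I_d = ε₀(πR²)(dE/dt) = (8.85×10^-12)(0.02859)(3.298×10^11) = 0.08345 A.
∮B·dl = μ₀ I_d,enc with I_d,enc = I_d r²/R² = 2.118×10^-3 A; so B = μ₀ I_d,enc/(2πr) = 2.79×10^-8 T.

2.79×10^-8 T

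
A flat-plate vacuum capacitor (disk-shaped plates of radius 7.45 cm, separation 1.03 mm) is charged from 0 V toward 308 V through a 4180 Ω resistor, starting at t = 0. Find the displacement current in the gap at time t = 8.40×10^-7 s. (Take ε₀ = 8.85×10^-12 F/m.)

C = ε₀A/d = (8.85×10^-12)(0.01744)/(1.03×10^-3) = 1.498×10^-10 F and τ = RC = 6.262×10^-7 s. I_d in the gap equals the RC charging current.
I_d(t) = (V₀/R) e^(−t/τ) = 0.07368 · e^(−1.341) = 0.0193 A.

0.0193 A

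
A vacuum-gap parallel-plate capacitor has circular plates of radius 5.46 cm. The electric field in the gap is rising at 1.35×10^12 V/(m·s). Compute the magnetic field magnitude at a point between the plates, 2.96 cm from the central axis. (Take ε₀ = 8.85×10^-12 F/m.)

Total displacement current: I_d = ε₀(πR²)(dE/dt) = (8.85×10^-12)(9.366×10^-3)(1.35×10^12) = 0.1119 A.
∮B·dl = μ₀ I_d,enc with I_d,enc = I_d r²/R² = 0.03289 A; so B = μ₀ I_d,enc/(2πr) = 2.22×10^-7 T.

2.22×10^-7 T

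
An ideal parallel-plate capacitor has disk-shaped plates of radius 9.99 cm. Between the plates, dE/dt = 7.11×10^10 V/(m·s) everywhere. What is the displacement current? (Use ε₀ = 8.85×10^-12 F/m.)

The displacement current is ε₀ times dΦ_E/dt = ε₀ A dE/dt = (8.85×10^-12)(0.03135)(7.11×10^10) = 0.0197 A.

0.0197 A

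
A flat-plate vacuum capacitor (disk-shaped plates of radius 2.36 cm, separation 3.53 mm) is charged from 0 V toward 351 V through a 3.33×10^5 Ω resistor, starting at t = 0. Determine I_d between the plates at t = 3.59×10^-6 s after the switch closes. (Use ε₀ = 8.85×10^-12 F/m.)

C = ε₀A/d = (8.85×10^-12)(1.750×10^-3)/(3.53×10^-3) = 4.387×10^-12 F and τ = RC = 1.461×10^-6 s. I_d in the gap equals the RC charging current.
I_d(t) = (V₀/R) e^(−t/τ) = 1.054×10^-3 · e^(−2.457) = 9.03×10^-5 A.

9.03×10^-5 A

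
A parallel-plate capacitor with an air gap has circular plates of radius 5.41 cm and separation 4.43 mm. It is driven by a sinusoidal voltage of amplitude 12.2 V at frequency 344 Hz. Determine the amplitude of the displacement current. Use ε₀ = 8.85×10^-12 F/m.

(dE/dt)_max = V₀ω/d = 5.951×10^6 V/(m·s); ω = 2πf = 2161 rad/s.
I_d,max = ε₀ A (dE/dt)_max = (8.85×10^-12)(9.195×10^-3)(5.951×10^6) = 4.84×10^-7 A.

4.84×10^-7 A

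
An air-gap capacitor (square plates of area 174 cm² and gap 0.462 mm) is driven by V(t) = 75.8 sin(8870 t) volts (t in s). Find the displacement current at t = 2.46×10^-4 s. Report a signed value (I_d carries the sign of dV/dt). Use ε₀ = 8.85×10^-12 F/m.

-1.29×10^-4 A

dV/dt = (75.8)(8870)·cos(2.18202) = -3.858×10^5 V/s.
I_d = C dV/dt with C = ε₀A/d = (8.85×10^-12)(0.0174)/(4.62×10^-4) = 3.333×10^-10 F, so I_d = (3.333×10^-10)(-3.858×10^5) = -1.29×10^-4 A.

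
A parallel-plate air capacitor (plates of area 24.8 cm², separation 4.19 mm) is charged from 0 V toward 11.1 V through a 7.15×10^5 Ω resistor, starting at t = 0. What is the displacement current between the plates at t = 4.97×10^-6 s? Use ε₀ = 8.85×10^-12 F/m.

C = ε₀A/d = (8.85×10^-12)(2.48×10^-3)/(4.19×10^-3) = 5.238×10^-12 F, so τ = RC = 3.745×10^-6 s.
The conduction current is I(t) = (V₀/R) e^(−t/τ), and the displacement current between the plates equals it.
t/τ = 1.327; I_d = (11.1/7.15×10^5) · e^(−1.327) = (1.552×10^-5)(0.2653) = 4.12×10^-6 A.

4.12×10^-6 A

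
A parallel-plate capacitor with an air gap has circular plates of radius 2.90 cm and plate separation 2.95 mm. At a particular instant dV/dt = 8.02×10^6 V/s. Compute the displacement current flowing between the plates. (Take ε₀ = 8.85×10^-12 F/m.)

6.36×10^-5 A

The field between the plates is E = V/d, so dE/dt = (8.02×10^6)/(2.95×10^-3 m) = 2.719×10^9 V/(m·s).
I_d = ε₀ A (dE/dt) = (8.85×10^-12)(2.642×10^-3)(2.719×10^9) = 6.36×10^-5 A.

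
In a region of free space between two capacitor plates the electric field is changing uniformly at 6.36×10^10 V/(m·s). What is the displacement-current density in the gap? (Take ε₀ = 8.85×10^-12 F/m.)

J_d = ε₀ dE/dt = (8.85×10^-12)(6.36×10^10) = 0.563 A/m².

0.563 A/m²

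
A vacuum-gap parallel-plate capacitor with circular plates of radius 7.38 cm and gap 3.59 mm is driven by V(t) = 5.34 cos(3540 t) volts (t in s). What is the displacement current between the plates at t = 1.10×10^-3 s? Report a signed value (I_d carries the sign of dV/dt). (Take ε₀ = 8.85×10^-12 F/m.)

5.45×10^-7 A

C = ε₀A/d = (8.85×10^-12)(0.01711)/(3.59×10^-3) = 4.218×10^-11 F. dV/dt = V₀ω·−sin(ωt); at ωt = 3.894 rad this factor is 0.6834.
I_d = C dV/dt = (4.218×10^-11)(5.34)(3540)(0.6834) = 5.45×10^-7 A.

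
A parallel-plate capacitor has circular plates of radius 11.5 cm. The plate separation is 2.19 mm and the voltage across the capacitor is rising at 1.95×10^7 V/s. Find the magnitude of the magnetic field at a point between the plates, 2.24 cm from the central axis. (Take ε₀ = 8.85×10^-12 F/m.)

With E = V/d, dE/dt = 8.904×10^9 V/(m·s) and πR² = 0.04155 m², giving I_d = ε₀ πR² dE/dt = 3.274×10^-3 A.
An Ampèrian loop of radius r encloses a fraction (r/R)² of I_d. Then B·2πr = μ₀ I_d (r/R)², giving B = μ₀ I_d r/(2πR²) = 1.11×10^-9 T.

1.11×10^-9 T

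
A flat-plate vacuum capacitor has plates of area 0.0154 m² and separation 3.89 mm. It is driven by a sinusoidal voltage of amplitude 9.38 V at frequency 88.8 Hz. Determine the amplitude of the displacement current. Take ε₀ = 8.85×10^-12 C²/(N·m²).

1.83×10^-7 A

(dE/dt)_max = V₀ω/d = 1.345×10^6 V/(m·s); ω = 2πf = 557.9 rad/s.
I_d,max = ε₀ A (dE/dt)_max = (8.85×10^-12)(0.0154)(1.345×10^6) = 1.83×10^-7 A.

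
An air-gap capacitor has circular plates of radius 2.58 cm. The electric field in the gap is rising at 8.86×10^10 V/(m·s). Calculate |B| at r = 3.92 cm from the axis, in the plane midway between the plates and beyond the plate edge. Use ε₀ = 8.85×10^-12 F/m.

8.37×10^-9 T

Total displacement current: I_d = ε₀(πR²)(dE/dt) = (8.85×10^-12)(2.091×10^-3)(8.86×10^10) = 1.640×10^-3 A.
With r > R the enclosed displacement current is the full I_d; B = μ₀ I_d / (2πr) = 8.37×10^-9 T.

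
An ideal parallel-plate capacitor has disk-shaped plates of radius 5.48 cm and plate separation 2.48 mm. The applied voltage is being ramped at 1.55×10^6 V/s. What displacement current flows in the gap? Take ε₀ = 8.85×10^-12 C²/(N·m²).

5.22×10^-5 A

E = V/d so dE/dt = (dV/dt)/d = 6.250×10^8 V/(m·s), and I_d = ε₀ A dE/dt = (8.85×10^-12)(9.434×10^-3)(6.250×10^8) = 5.22×10^-5 A.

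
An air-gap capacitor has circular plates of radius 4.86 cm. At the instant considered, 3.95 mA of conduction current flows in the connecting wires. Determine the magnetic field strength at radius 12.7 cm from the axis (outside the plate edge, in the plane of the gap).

6.22×10^-9 T

No conduction current crosses the gap, so I_d there equals the 3.95×10^-3 A in the leads.
With r > R the enclosed displacement current is the full I_d; B = μ₀ I_d / (2πr) = 6.22×10^-9 T.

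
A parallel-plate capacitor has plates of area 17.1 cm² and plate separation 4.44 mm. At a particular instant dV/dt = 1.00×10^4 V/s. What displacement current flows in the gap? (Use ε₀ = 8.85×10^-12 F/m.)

The field between the plates is E = V/d, so dE/dt = (1.00×10^4)/(4.44×10^-3 m) = 2.252×10^6 V/(m·s).
I_d = ε₀ A (dE/dt) = (8.85×10^-12)(1.71×10^-3)(2.252×10^6) = 3.41×10^-8 A.

3.41×10^-8 A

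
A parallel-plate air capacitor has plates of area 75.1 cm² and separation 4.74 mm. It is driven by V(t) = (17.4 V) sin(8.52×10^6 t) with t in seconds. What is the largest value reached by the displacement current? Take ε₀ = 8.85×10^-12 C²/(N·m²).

2.08×10^-3 A

C = ε₀A/d = (8.85×10^-12)(7.51×10^-3)/(4.74×10^-3) = 1.402×10^-11 F; ω = 8.52×10^6 rad/s.
I_d = C dV/dt, so |I_d|_max = C V₀ ω = (1.402×10^-11)(17.4)(8.52×10^6) = 2.08×10^-3 A.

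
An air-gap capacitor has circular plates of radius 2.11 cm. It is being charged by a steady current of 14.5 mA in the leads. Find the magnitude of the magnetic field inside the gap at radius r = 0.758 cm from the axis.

By continuity the displacement current in the gap matches the conduction current: I_d = 0.0145 A.
∮B·dl = μ₀ I_d,enc with I_d,enc = I_d r²/R² = 1.871×10^-3 A; so B = μ₀ I_d,enc/(2πr) = 4.94×10^-8 T.

4.94×10^-8 T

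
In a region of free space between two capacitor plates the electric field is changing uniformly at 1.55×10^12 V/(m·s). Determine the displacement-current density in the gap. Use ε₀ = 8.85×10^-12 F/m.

The displacement-current density is ε₀ ∂E/∂t = (8.85×10^-12)(1.55×10^12) = 13.7 A/m².

13.7 A/m²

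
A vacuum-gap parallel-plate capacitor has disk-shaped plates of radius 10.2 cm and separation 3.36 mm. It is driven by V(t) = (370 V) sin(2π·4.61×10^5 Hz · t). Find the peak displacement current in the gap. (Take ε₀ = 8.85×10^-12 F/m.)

C = ε₀A/d = (8.85×10^-12)(0.03269)/(3.36×10^-3) = 8.610×10^-11 F; ω = 2πf = 2.897×10^6 rad/s.
I_d = C dV/dt, so |I_d|_max = C V₀ ω = (8.610×10^-11)(370)(2.897×10^6) = 0.0923 A.

0.0923 A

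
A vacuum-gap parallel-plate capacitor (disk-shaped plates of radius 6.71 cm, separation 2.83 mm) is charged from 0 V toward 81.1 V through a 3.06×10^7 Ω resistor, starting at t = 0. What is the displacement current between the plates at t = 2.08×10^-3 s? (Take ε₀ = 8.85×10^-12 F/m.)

5.70×10^-7 A

With C = ε₀A/d = (8.85×10^-12)(0.01414)/(2.83×10^-3) = 4.422×10^-11 F, the time constant is τ = RC = 1.353×10^-3 s, so t/τ = 1.537 and e^(−t/τ) = 0.2150.
I_d = I_cond = (V₀/R) e^(−t/τ) = (2.650×10^-6)(0.2150) = 5.70×10^-7 A.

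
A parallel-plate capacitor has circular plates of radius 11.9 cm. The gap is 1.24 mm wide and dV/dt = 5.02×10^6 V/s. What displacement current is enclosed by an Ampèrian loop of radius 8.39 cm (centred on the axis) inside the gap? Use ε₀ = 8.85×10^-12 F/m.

With E = V/d, dE/dt = 4.048×10^9 V/(m·s) and πR² = 0.04449 m², giving I_d = ε₀ πR² dE/dt = 1.594×10^-3 A.
Since J_d is uniform, the enclosed fraction is (r/R)² = 0.4971, giving I_d,enc = 7.92×10^-4 A.

7.92×10^-4 A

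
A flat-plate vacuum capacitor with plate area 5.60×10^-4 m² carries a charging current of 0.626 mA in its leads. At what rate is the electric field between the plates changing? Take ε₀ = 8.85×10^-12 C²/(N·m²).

1.26×10^11 V/(m·s)

Charge continuity gives I_d = I = 6.26×10^-4 A between the plates.
Since I_d = ε₀ A dE/dt, dE/dt = I_d/(ε₀A) = (6.26×10^-4)/((8.85×10^-12)(5.60×10^-4)) = 1.26×10^11 V/(m·s).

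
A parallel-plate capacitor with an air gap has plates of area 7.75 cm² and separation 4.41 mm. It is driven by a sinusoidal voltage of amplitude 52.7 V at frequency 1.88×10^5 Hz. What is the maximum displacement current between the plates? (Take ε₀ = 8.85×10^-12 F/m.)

The displacement current equals the conduction current C dV/dt, which peaks at C V₀ ω.
With C = ε₀A/d = (8.85×10^-12)(7.75×10^-4)/(4.41×10^-3) = 1.555×10^-12 F and ω = 2πf = 1.181×10^6 rad/s, I_d,max = (1.555×10^-12)(52.7)(1.181×10^6) = 9.68×10^-5 A.

9.68×10^-5 A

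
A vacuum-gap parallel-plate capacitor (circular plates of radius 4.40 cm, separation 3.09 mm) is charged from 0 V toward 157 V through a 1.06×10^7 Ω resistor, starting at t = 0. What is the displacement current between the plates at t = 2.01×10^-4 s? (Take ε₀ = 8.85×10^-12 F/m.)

C = ε₀A/d = (8.85×10^-12)(6.082×10^-3)/(3.09×10^-3) = 1.742×10^-11 F, so τ = RC = 1.847×10^-4 s.
The conduction current is I(t) = (V₀/R) e^(−t/τ), and the displacement current between the plates equals it.
t/τ = 1.088; I_d = (157/1.06×10^7) · e^(−1.088) = (1.481×10^-5)(0.3369) = 4.99×10^-6 A.

4.99×10^-6 A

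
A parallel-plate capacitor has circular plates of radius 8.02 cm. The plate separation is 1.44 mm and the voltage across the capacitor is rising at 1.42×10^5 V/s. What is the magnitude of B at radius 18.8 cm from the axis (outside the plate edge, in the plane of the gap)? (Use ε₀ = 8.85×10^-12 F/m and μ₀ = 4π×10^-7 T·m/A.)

1.88×10^-11 T

With E = V/d, dE/dt = 9.861×10^7 V/(m·s) and πR² = 0.02021 m², giving I_d = ε₀ πR² dE/dt = 1.764×10^-5 A.
With r > R the enclosed displacement current is the full I_d; B = μ₀ I_d / (2πr) = 1.88×10^-11 T.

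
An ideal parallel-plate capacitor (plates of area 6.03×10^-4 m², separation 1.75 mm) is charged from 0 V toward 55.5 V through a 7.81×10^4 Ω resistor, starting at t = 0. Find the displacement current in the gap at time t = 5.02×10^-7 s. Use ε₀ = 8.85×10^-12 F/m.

C = ε₀A/d = (8.85×10^-12)(6.03×10^-4)/(1.75×10^-3) = 3.049×10^-12 F and τ = RC = 2.381×10^-7 s. I_d in the gap equals the RC charging current.
I_d(t) = (V₀/R) e^(−t/τ) = 7.106×10^-4 · e^(−2.108) = 8.63×10^-5 A.

8.63×10^-5 A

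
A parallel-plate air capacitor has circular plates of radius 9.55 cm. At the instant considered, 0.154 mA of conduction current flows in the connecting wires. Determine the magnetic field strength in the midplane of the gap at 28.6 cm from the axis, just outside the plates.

Between the plates the displacement current equals the wire current: I_d = 0.154 mA = 1.54×10^-4 A.
For r ≥ R the full I_d is enclosed: B = μ₀ I_d/(2πr) = (4π×10^-7)(1.54×10^-4)/(2π·0.286) = 1.08×10^-10 T.

1.08×10^-10 T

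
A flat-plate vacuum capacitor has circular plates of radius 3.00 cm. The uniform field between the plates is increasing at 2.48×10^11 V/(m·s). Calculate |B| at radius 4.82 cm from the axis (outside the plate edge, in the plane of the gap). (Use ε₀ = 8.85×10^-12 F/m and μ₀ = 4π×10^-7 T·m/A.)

I_d = ε₀ dΦ_E/dt = ε₀ πR² (dE/dt) = (8.85×10^-12)(2.827×10^-3)(2.48×10^11) = 6.205×10^-3 A through the full plate area.
Outside the plates the loop encloses all of I_d, so B·2πr = μ₀ I_d and B = 2.57×10^-8 T.

2.57×10^-8 T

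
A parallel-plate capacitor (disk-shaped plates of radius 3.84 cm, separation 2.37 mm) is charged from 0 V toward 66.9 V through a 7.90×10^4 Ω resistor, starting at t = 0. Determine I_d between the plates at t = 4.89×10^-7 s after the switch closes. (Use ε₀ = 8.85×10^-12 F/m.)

5.92×10^-4 A

With C = ε₀A/d = (8.85×10^-12)(4.632×10^-3)/(2.37×10^-3) = 1.730×10^-11 F, the time constant is τ = RC = 1.367×10^-6 s, so t/τ = 0.3577 and e^(−t/τ) = 0.6993.
I_d = I_cond = (V₀/R) e^(−t/τ) = (8.468×10^-4)(0.6993) = 5.92×10^-4 A.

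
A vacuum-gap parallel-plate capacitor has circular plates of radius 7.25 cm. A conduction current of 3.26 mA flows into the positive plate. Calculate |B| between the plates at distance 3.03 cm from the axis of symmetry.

3.76×10^-9 T

Between the plates the displacement current equals the wire current: I_d = 3.26 mA = 3.26×10^-3 A.
An Ampèrian loop of radius r encloses a fraction (r/R)² of I_d. Then B·2πr = μ₀ I_d (r/R)², giving B = μ₀ I_d r/(2πR²) = 3.76×10^-9 T.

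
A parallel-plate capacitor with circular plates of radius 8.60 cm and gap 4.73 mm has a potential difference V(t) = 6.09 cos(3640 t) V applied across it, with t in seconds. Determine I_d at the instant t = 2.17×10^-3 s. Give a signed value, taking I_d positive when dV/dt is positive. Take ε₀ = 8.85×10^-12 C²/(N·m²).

-9.63×10^-7 A

dE/dt = (V₀ω/d)·−sin(ωt) with ωt = 7.8988 rad: (6.09)(3640)(-0.9990)/(4.73×10^-3) = -4.682×10^6 V/(m·s).
I_d = ε₀ A dE/dt = (8.85×10^-12)(0.02324)(-4.682×10^6) = -9.63×10^-7 A.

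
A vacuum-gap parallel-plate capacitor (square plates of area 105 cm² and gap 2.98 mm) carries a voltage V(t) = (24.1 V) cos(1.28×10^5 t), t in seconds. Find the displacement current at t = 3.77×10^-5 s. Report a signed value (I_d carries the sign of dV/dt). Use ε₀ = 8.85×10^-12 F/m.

dV/dt = (24.1)(1.28×10^5)·−sin(4.8256) = 3.065×10^6 V/s.
I_d = C dV/dt with C = ε₀A/d = (8.85×10^-12)(0.0105)/(2.98×10^-3) = 3.118×10^-11 F, so I_d = (3.118×10^-11)(3.065×10^6) = 9.56×10^-5 A.

9.56×10^-5 A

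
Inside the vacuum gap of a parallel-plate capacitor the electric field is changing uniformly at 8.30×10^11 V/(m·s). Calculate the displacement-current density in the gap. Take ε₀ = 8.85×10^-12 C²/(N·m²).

7.35 A/m²

The displacement-current density is ε₀ ∂E/∂t = (8.85×10^-12)(8.30×10^11) = 7.35 A/m².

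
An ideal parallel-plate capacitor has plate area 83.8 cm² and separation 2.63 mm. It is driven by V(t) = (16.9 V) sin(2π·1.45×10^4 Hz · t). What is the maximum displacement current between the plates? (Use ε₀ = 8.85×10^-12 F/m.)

(dE/dt)_max = V₀ω/d = 5.855×10^8 V/(m·s); ω = 2πf = 9.111×10^4 rad/s.
I_d,max = ε₀ A (dE/dt)_max = (8.85×10^-12)(8.38×10^-3)(5.855×10^8) = 4.34×10^-5 A.

4.34×10^-5 A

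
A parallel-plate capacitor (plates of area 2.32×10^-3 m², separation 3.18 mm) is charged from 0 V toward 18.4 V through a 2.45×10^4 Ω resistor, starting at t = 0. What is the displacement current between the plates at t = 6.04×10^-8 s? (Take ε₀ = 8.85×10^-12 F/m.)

5.13×10^-4 A

C = ε₀A/d = (8.85×10^-12)(2.32×10^-3)/(3.18×10^-3) = 6.457×10^-12 F and τ = RC = 1.582×10^-7 s. I_d in the gap equals the RC charging current.
I_d(t) = (V₀/R) e^(−t/τ) = 7.510×10^-4 · e^(−0.3818) = 5.13×10^-4 A.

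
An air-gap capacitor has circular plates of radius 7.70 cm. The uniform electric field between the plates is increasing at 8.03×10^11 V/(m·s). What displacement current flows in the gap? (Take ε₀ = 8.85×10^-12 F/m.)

The displacement current is ε₀ times dΦ_E/dt = ε₀ A dE/dt = (8.85×10^-12)(0.01863)(8.03×10^11) = 0.132 A.

0.132 A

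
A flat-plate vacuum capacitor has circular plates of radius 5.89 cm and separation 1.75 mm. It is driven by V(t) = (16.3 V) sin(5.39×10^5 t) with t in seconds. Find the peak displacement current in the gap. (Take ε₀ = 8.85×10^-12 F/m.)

4.84×10^-4 A

C = ε₀A/d = (8.85×10^-12)(0.01090)/(1.75×10^-3) = 5.512×10^-11 F; ω = 5.39×10^5 rad/s.
I_d = C dV/dt, so |I_d|_max = C V₀ ω = (5.512×10^-11)(16.3)(5.39×10^5) = 4.84×10^-4 A.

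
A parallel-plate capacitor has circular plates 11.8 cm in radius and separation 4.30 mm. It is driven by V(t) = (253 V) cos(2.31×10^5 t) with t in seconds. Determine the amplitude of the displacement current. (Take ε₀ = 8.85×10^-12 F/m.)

(dE/dt)_max = V₀ω/d = 1.359×10^10 V/(m·s); ω = 2.31×10^5 rad/s.
I_d,max = ε₀ A (dE/dt)_max = (8.85×10^-12)(0.04374)(1.359×10^10) = 5.26×10^-3 A.

5.26×10^-3 A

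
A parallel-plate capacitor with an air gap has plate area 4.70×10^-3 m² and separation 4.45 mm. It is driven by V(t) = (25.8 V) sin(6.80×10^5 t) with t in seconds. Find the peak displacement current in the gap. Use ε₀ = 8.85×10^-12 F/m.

The displacement current equals the conduction current C dV/dt, which peaks at C V₀ ω.
With C = ε₀A/d = (8.85×10^-12)(4.70×10^-3)/(4.45×10^-3) = 9.347×10^-12 F and ω = 6.80×10^5 rad/s, I_d,max = (9.347×10^-12)(25.8)(6.80×10^5) = 1.64×10^-4 A.

1.64×10^-4 A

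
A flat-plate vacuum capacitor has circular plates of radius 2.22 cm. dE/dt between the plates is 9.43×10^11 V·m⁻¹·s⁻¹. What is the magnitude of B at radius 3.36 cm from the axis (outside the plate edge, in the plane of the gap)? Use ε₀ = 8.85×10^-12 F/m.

Through the whole plate area (πR² = 1.548×10^-3 m²), I_d = ε₀ πR² dE/dt = 0.01292 A.
With r > R the enclosed displacement current is the full I_d; B = μ₀ I_d / (2πr) = 7.69×10^-8 T.

7.69×10^-8 T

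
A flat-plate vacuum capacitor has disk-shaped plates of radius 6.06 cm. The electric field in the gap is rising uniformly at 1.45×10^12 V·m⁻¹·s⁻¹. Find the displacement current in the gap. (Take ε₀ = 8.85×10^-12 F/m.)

0.148 A

I_d = ε₀ A (dE/dt) = (8.85×10^-12)(0.01154 m²)(1.45×10^12) = 0.148 A.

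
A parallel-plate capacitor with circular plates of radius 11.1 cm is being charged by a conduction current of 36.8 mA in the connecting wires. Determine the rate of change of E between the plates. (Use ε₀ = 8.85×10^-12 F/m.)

1.07×10^11 V/(m·s)

The displacement current between the plates equals the conduction current, I_d = 36.8 mA.
Inverting I_d = ε₀ A dE/dt gives dE/dt = 0.0368 / (8.85×10^-12 · 0.03871) = 1.07×10^11 V/(m·s).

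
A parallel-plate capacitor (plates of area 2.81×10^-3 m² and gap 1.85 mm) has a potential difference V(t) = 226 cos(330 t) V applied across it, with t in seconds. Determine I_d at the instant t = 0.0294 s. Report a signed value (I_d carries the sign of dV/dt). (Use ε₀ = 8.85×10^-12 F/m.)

dE/dt = (V₀ω/d)·−sin(ωt) with ωt = 9.702 rad: (226)(330)(0.2737)/(1.85×10^-3) = 1.103×10^7 V/(m·s).
I_d = ε₀ A dE/dt = (8.85×10^-12)(2.81×10^-3)(1.103×10^7) = 2.74×10^-7 A.

2.74×10^-7 A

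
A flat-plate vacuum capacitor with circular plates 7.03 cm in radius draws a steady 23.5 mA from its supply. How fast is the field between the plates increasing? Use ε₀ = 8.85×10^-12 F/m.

Charge continuity gives I_d = I = 0.0235 A between the plates.
Then dE/dt = I_d/(ε₀A) = 1.71×10^11 V/(m·s).

1.71×10^11 V/(m·s)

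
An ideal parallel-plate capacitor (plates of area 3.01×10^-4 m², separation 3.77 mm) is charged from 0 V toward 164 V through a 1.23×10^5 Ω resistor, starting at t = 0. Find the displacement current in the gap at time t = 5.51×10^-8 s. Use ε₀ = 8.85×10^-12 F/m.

With C = ε₀A/d = (8.85×10^-12)(3.01×10^-4)/(3.77×10^-3) = 7.066×10^-13 F, the time constant is τ = RC = 8.691×10^-8 s, so t/τ = 0.6340 and e^(−t/τ) = 0.5305.
I_d = I_cond = (V₀/R) e^(−t/τ) = (1.333×10^-3)(0.5305) = 7.07×10^-4 A.

7.07×10^-4 A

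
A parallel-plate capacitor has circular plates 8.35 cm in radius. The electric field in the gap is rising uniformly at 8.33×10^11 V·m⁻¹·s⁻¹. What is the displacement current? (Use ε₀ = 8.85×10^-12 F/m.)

The displacement current is ε₀ times dΦ_E/dt = ε₀ A dE/dt = (8.85×10^-12)(0.02190)(8.33×10^11) = 0.161 A.

0.161 A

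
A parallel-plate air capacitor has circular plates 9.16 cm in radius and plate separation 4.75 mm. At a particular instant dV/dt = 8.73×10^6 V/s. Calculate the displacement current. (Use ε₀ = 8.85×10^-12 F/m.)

E = V/d so dE/dt = (dV/dt)/d = 1.838×10^9 V/(m·s), and I_d = ε₀ A dE/dt = (8.85×10^-12)(0.02636)(1.838×10^9) = 4.29×10^-4 A.

4.29×10^-4 A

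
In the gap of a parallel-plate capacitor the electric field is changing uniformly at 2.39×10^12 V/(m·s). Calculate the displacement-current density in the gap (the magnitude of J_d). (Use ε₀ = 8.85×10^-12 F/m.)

J_d = ε₀ ∂E/∂t, so J_d = 21.2 A/m².

21.2 A/m²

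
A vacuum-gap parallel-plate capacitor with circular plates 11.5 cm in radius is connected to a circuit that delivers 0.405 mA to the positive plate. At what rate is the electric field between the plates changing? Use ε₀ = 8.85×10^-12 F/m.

The displacement current between the plates equals the conduction current, I_d = 0.405 mA.
Since I_d = ε₀ A dE/dt, dE/dt = I_d/(ε₀A) = (4.05×10^-4)/((8.85×10^-12)(0.04155)) = 1.10×10^9 V/(m·s).

1.10×10^9 V/(m·s)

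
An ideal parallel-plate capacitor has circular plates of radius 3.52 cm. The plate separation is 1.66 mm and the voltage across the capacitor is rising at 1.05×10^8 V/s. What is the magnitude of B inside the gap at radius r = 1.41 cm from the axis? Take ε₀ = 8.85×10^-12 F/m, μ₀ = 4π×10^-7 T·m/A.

I_d = C dV/dt with C = ε₀πR²/d = 2.075×10^-11 F, so I_d = (2.075×10^-11)(1.05×10^8) = 2.179×10^-3 A.
For r < R the Ampère–Maxwell law gives B(2πr) = μ₀ I_d (r²/R²), so B = μ₀ I_d r/(2πR²) = (4π×10^-7)(2.179×10^-3)(0.0141)/(2π·0.0352²) = 4.96×10^-9 T.

4.96×10^-9 T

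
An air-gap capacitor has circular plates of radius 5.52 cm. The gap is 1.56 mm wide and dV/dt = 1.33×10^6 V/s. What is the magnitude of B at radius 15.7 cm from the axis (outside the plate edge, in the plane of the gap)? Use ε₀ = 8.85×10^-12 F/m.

9.20×10^-11 T

dE/dt = (dV/dt)/d = 8.526×10^8 V/(m·s); I_d = ε₀(πR²)(dE/dt) = (8.85×10^-12)(9.573×10^-3)(8.526×10^8) = 7.223×10^-5 A.
Outside the plates the loop encloses all of I_d, so B·2πr = μ₀ I_d and B = 9.20×10^-11 T.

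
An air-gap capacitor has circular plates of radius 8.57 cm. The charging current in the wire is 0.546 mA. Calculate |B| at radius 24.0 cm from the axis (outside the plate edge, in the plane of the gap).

No conduction current crosses the gap, so I_d there equals the 5.46×10^-4 A in the leads.
For r ≥ R the full I_d is enclosed: B = μ₀ I_d/(2πr) = (4π×10^-7)(5.46×10^-4)/(2π·0.240) = 4.55×10^-10 T.

4.55×10^-10 T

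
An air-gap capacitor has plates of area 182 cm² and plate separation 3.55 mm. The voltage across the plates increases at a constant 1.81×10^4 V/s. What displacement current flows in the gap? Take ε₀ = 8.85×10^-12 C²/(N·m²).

8.21×10^-7 A

E = V/d so dE/dt = (dV/dt)/d = 5.099×10^6 V/(m·s), and I_d = ε₀ A dE/dt = (8.85×10^-12)(0.0182)(5.099×10^6) = 8.21×10^-7 A.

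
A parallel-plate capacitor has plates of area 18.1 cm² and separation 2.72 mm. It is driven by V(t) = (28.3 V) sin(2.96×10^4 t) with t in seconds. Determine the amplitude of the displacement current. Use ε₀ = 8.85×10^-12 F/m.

The displacement current equals the conduction current C dV/dt, which peaks at C V₀ ω.
With C = ε₀A/d = (8.85×10^-12)(1.81×10^-3)/(2.72×10^-3) = 5.889×10^-12 F and ω = 2.96×10^4 rad/s, I_d,max = (5.889×10^-12)(28.3)(2.96×10^4) = 4.93×10^-6 A.

4.93×10^-6 A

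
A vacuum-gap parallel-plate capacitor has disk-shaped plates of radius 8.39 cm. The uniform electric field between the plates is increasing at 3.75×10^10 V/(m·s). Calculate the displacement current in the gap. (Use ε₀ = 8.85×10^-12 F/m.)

I_d = ε₀ A (dE/dt) = (8.85×10^-12)(0.02211 m²)(3.75×10^10) = 7.34×10^-3 A.

7.34×10^-3 A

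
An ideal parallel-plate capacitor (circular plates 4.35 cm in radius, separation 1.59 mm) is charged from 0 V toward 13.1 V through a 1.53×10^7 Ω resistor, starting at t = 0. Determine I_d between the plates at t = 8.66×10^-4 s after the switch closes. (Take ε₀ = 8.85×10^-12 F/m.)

1.55×10^-7 A

C = ε₀A/d = (8.85×10^-12)(5.945×10^-3)/(1.59×10^-3) = 3.309×10^-11 F and τ = RC = 5.063×10^-4 s. I_d in the gap equals the RC charging current.
I_d(t) = (V₀/R) e^(−t/τ) = 8.562×10^-7 · e^(−1.710) = 1.55×10^-7 A.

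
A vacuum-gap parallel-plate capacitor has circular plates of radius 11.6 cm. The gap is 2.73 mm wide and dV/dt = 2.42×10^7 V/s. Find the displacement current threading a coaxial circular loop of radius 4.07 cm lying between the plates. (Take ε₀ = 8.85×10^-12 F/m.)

I_d = C dV/dt with C = ε₀πR²/d = 1.370×10^-10 F, so I_d = (1.370×10^-10)(2.42×10^7) = 3.315×10^-3 A.
Through an area πr² the displacement current is I_d·(πr²/πR²) = I_d (r/R)² = 4.08×10^-4 A.

4.08×10^-4 A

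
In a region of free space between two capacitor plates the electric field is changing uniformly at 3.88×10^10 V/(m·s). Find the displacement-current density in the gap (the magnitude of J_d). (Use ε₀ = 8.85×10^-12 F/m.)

0.343 A/m²

The displacement-current density is ε₀ ∂E/∂t = (8.85×10^-12)(3.88×10^10) = 0.343 A/m².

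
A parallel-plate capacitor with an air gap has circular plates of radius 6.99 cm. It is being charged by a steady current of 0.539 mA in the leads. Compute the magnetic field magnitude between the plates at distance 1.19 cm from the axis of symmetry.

2.63×10^-10 T

Between the plates the displacement current equals the wire current: I_d = 0.539 mA = 5.39×10^-4 A.
For r < R the Ampère–Maxwell law gives B(2πr) = μ₀ I_d (r²/R²), so B = μ₀ I_d r/(2πR²) = (4π×10^-7)(5.39×10^-4)(0.0119)/(2π·0.0699²) = 2.63×10^-10 T.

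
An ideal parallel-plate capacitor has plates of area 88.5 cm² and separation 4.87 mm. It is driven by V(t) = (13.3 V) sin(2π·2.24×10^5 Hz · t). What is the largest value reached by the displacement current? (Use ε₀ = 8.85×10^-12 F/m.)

C = ε₀A/d = (8.85×10^-12)(8.85×10^-3)/(4.87×10^-3) = 1.608×10^-11 F; ω = 2πf = 1.407×10^6 rad/s.
I_d = C dV/dt, so |I_d|_max = C V₀ ω = (1.608×10^-11)(13.3)(1.407×10^6) = 3.01×10^-4 A.

3.01×10^-4 A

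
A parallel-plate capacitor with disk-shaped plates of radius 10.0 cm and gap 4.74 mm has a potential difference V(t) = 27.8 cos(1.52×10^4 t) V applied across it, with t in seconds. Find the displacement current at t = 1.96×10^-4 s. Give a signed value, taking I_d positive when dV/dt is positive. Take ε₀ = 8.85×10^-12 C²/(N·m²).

-4.01×10^-6 A

dV/dt = (27.8)(1.52×10^4)·−sin(2.9792) = -6.832×10^4 V/s.
I_d = C dV/dt with C = ε₀A/d = (8.85×10^-12)(0.03142)/(4.74×10^-3) = 5.866×10^-11 F, so I_d = (5.866×10^-11)(-6.832×10^4) = -4.01×10^-6 A.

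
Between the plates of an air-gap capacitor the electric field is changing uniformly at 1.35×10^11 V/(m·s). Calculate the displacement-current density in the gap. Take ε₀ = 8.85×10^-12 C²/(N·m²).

The displacement-current density is ε₀ ∂E/∂t = (8.85×10^-12)(1.35×10^11) = 1.19 A/m².

1.19 A/m²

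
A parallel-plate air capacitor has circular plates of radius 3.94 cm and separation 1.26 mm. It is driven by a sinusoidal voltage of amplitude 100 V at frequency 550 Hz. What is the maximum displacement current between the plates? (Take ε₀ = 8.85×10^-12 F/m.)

The displacement current equals the conduction current C dV/dt, which peaks at C V₀ ω.
With C = ε₀A/d = (8.85×10^-12)(4.877×10^-3)/(1.26×10^-3) = 3.426×10^-11 F and ω = 2πf = 3456 rad/s, I_d,max = (3.426×10^-11)(100)(3456) = 1.18×10^-5 A.

1.18×10^-5 A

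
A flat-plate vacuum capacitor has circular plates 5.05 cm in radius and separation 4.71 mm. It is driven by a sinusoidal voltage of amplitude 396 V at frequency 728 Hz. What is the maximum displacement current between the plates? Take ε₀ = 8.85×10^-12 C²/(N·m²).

C = ε₀A/d = (8.85×10^-12)(8.012×10^-3)/(4.71×10^-3) = 1.505×10^-11 F; ω = 2πf = 4574 rad/s.
I_d = C dV/dt, so |I_d|_max = C V₀ ω = (1.505×10^-11)(396)(4574) = 2.73×10^-5 A.

2.73×10^-5 A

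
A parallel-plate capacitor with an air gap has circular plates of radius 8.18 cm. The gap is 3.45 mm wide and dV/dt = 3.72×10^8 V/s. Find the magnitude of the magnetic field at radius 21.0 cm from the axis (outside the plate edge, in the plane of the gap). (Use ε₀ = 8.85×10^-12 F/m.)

1.91×10^-8 T

With E = V/d, dE/dt = 1.078×10^11 V/(m·s) and πR² = 0.02102 m², giving I_d = ε₀ πR² dE/dt = 0.02005 A.
For r ≥ R the full I_d is enclosed: B = μ₀ I_d/(2πr) = (4π×10^-7)(0.02005)/(2π·0.210) = 1.91×10^-8 T.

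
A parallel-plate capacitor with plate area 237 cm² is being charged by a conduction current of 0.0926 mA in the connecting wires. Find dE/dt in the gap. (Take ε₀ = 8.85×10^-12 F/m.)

4.41×10^8 V/(m·s)

By continuity, I_d in the gap equals the 0.0926 mA flowing in the wire.
Inverting I_d = ε₀ A dE/dt gives dE/dt = 9.26×10^-5 / (8.85×10^-12 · 0.0237) = 4.41×10^8 V/(m·s).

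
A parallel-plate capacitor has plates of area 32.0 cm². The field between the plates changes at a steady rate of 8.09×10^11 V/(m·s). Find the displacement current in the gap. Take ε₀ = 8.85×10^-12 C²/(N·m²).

0.0229 A

The displacement current is ε₀ times dΦ_E/dt = ε₀ A dE/dt = (8.85×10^-12)(3.20×10^-3)(8.09×10^11) = 0.0229 A.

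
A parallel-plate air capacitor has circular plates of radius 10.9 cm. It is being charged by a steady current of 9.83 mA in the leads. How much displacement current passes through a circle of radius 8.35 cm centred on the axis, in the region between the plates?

Between the plates the displacement current equals the wire current: I_d = 9.83 mA = 9.83×10^-3 A.
Since J_d is uniform, the enclosed fraction is (r/R)² = 0.5868, giving I_d,enc = 5.77×10^-3 A.

5.77×10^-3 A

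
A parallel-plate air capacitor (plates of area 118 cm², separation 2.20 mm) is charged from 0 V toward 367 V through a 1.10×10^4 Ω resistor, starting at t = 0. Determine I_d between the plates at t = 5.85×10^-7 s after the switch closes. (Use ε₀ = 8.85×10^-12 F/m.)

0.0109 A

C = ε₀A/d = (8.85×10^-12)(0.0118)/(2.20×10^-3) = 4.747×10^-11 F, so τ = RC = 5.222×10^-7 s.
The conduction current is I(t) = (V₀/R) e^(−t/τ), and the displacement current between the plates equals it.
t/τ = 1.120; I_d = (367/1.10×10^4) · e^(−1.120) = (0.03336)(0.3263) = 0.0109 A.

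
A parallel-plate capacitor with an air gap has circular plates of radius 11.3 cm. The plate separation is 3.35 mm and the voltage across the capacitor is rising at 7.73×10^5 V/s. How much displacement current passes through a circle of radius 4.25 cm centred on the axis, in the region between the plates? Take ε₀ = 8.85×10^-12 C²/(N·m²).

I_d = C dV/dt with C = ε₀πR²/d = 1.060×10^-10 F, so I_d = (1.060×10^-10)(7.73×10^5) = 8.194×10^-5 A.
The field is uniform, so I_d,enc = I_d (r/R)² = (8.194×10^-5)(4.25/11.3)² = 1.16×10^-5 A.

1.16×10^-5 A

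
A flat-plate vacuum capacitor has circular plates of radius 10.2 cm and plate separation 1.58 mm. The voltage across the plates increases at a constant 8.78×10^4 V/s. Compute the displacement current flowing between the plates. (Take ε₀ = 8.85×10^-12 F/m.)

E = V/d so dE/dt = (dV/dt)/d = 5.557×10^7 V/(m·s), and I_d = ε₀ A dE/dt = (8.85×10^-12)(0.03269)(5.557×10^7) = 1.61×10^-5 A.

1.61×10^-5 A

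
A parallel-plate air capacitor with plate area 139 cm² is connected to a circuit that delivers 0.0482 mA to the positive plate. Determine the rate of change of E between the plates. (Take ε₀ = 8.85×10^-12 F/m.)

3.92×10^8 V/(m·s)

By continuity, I_d in the gap equals the 0.0482 mA flowing in the wire.
Since I_d = ε₀ A dE/dt, dE/dt = I_d/(ε₀A) = (4.82×10^-5)/((8.85×10^-12)(0.0139)) = 3.92×10^8 V/(m·s).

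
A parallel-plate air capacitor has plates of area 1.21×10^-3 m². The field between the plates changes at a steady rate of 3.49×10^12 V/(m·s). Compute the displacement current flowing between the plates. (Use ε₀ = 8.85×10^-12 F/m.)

0.0374 A

With a uniform field, Φ_E = EA, so I_d = ε₀ A dE/dt = 0.0374 A.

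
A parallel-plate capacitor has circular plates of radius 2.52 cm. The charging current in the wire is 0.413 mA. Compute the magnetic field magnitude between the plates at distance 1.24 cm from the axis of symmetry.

1.61×10^-9 T

By continuity the displacement current in the gap matches the conduction current: I_d = 4.13×10^-4 A.
An Ampèrian loop of radius r encloses a fraction (r/R)² of I_d. Then B·2πr = μ₀ I_d (r/R)², giving B = μ₀ I_d r/(2πR²) = 1.61×10^-9 T.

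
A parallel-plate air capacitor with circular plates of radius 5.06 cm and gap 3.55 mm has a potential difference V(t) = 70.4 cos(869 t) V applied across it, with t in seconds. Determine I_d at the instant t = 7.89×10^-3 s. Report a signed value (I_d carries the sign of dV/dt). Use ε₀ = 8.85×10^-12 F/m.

-6.65×10^-7 A

dV/dt = (70.4)(869)·−sin(6.85641) = -3.318×10^4 V/s.
I_d = C dV/dt with C = ε₀A/d = (8.85×10^-12)(8.044×10^-3)/(3.55×10^-3) = 2.005×10^-11 F, so I_d = (2.005×10^-11)(-3.318×10^4) = -6.65×10^-7 A.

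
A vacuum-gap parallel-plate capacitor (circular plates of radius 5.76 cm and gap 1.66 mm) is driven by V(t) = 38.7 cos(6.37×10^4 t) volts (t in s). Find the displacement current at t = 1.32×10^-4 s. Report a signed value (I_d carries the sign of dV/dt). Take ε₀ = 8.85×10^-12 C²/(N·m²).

dE/dt = (V₀ω/d)·−sin(ωt) with ωt = 8.4084 rad: (38.7)(6.37×10^4)(-0.8502)/(1.66×10^-3) = -1.263×10^9 V/(m·s).
I_d = ε₀ A dE/dt = (8.85×10^-12)(0.01042)(-1.263×10^9) = -1.16×10^-4 A.

-1.16×10^-4 A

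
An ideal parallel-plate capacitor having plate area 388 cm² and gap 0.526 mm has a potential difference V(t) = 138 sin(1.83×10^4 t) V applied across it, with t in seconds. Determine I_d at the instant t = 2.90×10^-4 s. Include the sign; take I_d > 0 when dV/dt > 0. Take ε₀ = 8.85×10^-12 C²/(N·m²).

9.24×10^-4 A

dV/dt = (138)(1.83×10^4)·cos(5.307) = 1.415×10^6 V/s.
I_d = C dV/dt with C = ε₀A/d = (8.85×10^-12)(0.0388)/(5.26×10^-4) = 6.528×10^-10 F, so I_d = (6.528×10^-10)(1.415×10^6) = 9.24×10^-4 A.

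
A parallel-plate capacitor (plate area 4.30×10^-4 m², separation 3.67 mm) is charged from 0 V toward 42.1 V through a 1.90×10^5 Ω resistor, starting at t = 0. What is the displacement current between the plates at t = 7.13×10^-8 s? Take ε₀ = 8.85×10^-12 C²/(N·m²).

1.54×10^-4 A

C = ε₀A/d = (8.85×10^-12)(4.30×10^-4)/(3.67×10^-3) = 1.037×10^-12 F and τ = RC = 1.970×10^-7 s. I_d in the gap equals the RC charging current.
I_d(t) = (V₀/R) e^(−t/τ) = 2.216×10^-4 · e^(−0.3619) = 1.54×10^-4 A.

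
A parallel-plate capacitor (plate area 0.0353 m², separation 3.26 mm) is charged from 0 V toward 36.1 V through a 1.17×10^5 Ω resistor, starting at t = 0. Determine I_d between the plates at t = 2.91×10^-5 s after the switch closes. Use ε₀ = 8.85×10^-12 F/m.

C = ε₀A/d = (8.85×10^-12)(0.0353)/(3.26×10^-3) = 9.583×10^-11 F and τ = RC = 1.121×10^-5 s. I_d in the gap equals the RC charging current.
I_d(t) = (V₀/R) e^(−t/τ) = 3.085×10^-4 · e^(−2.596) = 2.30×10^-5 A.

2.30×10^-5 A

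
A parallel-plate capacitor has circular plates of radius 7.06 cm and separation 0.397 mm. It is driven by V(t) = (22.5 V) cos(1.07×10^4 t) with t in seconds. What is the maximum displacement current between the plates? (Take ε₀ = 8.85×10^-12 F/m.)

(dE/dt)_max = V₀ω/d = 6.064×10^8 V/(m·s); ω = 1.07×10^4 rad/s.
I_d,max = ε₀ A (dE/dt)_max = (8.85×10^-12)(0.01566)(6.064×10^8) = 8.40×10^-5 A.

8.40×10^-5 A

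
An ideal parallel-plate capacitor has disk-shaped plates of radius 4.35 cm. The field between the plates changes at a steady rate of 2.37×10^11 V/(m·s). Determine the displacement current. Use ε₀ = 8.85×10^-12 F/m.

0.0125 A

With a uniform field, Φ_E = EA, so I_d = ε₀ A dE/dt = 0.0125 A.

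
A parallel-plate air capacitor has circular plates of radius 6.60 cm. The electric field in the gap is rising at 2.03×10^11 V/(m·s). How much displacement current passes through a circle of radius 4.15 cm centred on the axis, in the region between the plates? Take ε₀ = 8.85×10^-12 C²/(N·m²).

9.72×10^-3 A

Total displacement current: I_d = ε₀(πR²)(dE/dt) = (8.85×10^-12)(0.01368)(2.03×10^11) = 0.02458 A.
The field is uniform, so I_d,enc = I_d (r/R)² = (0.02458)(4.15/6.60)² = 9.72×10^-3 A.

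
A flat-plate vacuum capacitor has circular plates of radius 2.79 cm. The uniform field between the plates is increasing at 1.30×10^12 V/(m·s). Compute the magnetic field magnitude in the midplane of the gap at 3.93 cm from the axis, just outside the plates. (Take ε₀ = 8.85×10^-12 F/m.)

1.43×10^-7 T

I_d = ε₀ dΦ_E/dt = ε₀ πR² (dE/dt) = (8.85×10^-12)(2.445×10^-3)(1.30×10^12) = 0.02813 A through the full plate area.
With r > R the enclosed displacement current is the full I_d; B = μ₀ I_d / (2πr) = 1.43×10^-7 T.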